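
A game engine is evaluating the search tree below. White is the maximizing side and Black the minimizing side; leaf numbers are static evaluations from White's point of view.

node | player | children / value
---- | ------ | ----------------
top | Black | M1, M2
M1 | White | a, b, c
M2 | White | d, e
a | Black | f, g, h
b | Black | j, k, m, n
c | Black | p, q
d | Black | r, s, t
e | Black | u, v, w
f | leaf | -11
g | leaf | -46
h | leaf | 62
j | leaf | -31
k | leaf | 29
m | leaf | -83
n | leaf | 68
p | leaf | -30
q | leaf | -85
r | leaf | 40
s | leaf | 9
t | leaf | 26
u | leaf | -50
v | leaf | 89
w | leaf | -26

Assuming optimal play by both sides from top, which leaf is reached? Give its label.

a (Black): min(-11, -46, 62) = -46
b (Black): min(-31, 29, -83, 68) = -83
c (Black): min(-30, -85) = -85
M1 (White): max(-46, -83, -85) = -46
d (Black): min(40, 9, 26) = 9
e (Black): min(-50, 89, -26) = -50
M2 (White): max(9, -50) = 9
top (Black): min(-46, 9) = -46
At top, Black picks M1 (lowest: -46).
At M1, White picks a (highest: -46).
At a, Black picks g (lowest: -46).
Terminal value -46.

g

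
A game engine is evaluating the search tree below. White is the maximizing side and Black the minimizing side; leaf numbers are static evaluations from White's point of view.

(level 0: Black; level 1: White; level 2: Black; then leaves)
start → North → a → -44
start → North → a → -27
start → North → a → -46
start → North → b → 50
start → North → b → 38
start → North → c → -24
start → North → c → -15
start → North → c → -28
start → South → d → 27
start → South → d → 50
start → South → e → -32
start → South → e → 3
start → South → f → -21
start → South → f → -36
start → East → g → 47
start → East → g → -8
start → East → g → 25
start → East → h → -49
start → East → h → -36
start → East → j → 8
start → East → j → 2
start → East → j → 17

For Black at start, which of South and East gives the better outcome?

East

d (Black): min(27, 50) = 27
e (Black): min(-32, 3) = -32
f (Black): min(-21, -36) = -36
South (White): max(27, -32, -36) = 27
g (Black): min(47, -8, 25) = -8
h (Black): min(-49, -36) = -49
j (Black): min(8, 2, 17) = 2
East (White): max(-8, -49, 2) = 2
Black prefers the lower value; South=27, East=2. East is better since 2 < 27.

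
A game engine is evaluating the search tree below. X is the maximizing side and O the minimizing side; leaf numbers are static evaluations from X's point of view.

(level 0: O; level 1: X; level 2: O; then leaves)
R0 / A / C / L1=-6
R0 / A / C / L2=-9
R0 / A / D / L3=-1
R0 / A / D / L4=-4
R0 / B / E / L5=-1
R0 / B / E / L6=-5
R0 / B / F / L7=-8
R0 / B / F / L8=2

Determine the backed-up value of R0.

-5

C (O): min(-6, -9) = -9
D (O): min(-1, -4) = -4
A (X): max(-9, -4) = -4
E (O): min(-1, -5) = -5
F (O): min(-8, 2) = -8
B (X): max(-5, -8) = -5
R0 (O): min(-4, -5) = -5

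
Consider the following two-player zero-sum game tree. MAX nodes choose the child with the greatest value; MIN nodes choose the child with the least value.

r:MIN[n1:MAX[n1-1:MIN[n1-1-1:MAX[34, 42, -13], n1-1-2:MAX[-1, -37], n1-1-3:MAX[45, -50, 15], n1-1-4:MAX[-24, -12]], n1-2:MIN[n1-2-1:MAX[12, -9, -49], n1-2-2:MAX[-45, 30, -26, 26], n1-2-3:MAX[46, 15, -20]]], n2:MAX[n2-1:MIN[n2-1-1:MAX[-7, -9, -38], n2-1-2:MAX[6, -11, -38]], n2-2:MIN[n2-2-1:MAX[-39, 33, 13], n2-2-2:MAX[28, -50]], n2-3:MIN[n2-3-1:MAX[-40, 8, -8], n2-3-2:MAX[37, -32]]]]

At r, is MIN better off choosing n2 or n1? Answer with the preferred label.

n1

n2-1-1 (MAX): max(-7, -9, -38) = -7
n2-1-2 (MAX): max(6, -11, -38) = 6
n2-1 (MIN): min(-7, 6) = -7
n2-2-1 (MAX): max(-39, 33, 13) = 33
n2-2-2 (MAX): max(28, -50) = 28
n2-2 (MIN): min(33, 28) = 28
n2-3-1 (MAX): max(-40, 8, -8) = 8
n2-3-2 (MAX): max(37, -32) = 37
n2-3 (MIN): min(8, 37) = 8
n2 (MAX): max(-7, 28, 8) = 28
n1-1-1 (MAX): max(34, 42, -13) = 42
n1-1-2 (MAX): max(-1, -37) = -1
n1-1-3 (MAX): max(45, -50, 15) = 45
n1-1-4 (MAX): max(-24, -12) = -12
n1-1 (MIN): min(42, -1, 45, -12) = -12
n1-2-1 (MAX): max(12, -9, -49) = 12
n1-2-2 (MAX): max(-45, 30, -26, 26) = 30
n1-2-3 (MAX): max(46, 15, -20) = 46
n1-2 (MIN): min(12, 30, 46) = 12
n1 (MAX): max(-12, 12) = 12
MIN prefers the lower value; n2=28, n1=12. n1 is better since 12 < 28.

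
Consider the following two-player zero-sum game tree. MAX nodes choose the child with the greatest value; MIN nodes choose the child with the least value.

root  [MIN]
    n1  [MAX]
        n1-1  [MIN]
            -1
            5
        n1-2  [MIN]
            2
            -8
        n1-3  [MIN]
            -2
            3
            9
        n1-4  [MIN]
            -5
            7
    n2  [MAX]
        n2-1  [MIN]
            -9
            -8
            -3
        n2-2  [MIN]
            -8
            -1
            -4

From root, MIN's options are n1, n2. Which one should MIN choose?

n2

n1-1 (MIN): min(-1, 5) = -1
n1-2 (MIN): min(2, -8) = -8
n1-3 (MIN): min(-2, 3, 9) = -2
n1-4 (MIN): min(-5, 7) = -5
n1 (MAX): max(-1, -8, -2, -5) = -1
n2-1 (MIN): min(-9, -8, -3) = -9
n2-2 (MIN): min(-8, -1, -4) = -8
n2 (MAX): max(-9, -8) = -8
root (MIN): min(-1, -8) = -8
MIN at root wants the lowest of {n1=-1, n2=-8}, so chooses n2.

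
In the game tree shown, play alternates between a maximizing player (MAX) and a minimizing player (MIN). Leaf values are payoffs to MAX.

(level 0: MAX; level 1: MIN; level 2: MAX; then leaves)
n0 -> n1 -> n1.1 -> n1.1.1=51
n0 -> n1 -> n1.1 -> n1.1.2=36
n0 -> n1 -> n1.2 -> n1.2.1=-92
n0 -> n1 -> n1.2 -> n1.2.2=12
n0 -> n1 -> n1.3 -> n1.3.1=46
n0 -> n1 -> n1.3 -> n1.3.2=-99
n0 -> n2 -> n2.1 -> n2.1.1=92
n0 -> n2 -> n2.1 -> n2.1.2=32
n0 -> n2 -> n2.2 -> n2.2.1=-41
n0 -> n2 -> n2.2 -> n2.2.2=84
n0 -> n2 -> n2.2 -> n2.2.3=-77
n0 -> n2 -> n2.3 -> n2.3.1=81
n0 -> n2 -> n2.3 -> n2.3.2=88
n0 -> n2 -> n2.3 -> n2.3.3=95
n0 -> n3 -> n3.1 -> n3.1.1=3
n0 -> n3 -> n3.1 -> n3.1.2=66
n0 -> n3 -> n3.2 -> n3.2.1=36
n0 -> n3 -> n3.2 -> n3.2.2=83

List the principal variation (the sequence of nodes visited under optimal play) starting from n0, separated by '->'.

n1.1 (MAX): max(51, 36) = 51
n1.2 (MAX): max(-92, 12) = 12
n1.3 (MAX): max(46, -99) = 46
n1 (MIN): min(51, 12, 46) = 12
n2.1 (MAX): max(92, 32) = 92
n2.2 (MAX): max(-41, 84, -77) = 84
n2.3 (MAX): max(81, 88, 95) = 95
n2 (MIN): min(92, 84, 95) = 84
n3.1 (MAX): max(3, 66) = 66
n3.2 (MAX): max(36, 83) = 83
n3 (MIN): min(66, 83) = 66
n0 (MAX): max(12, 84, 66) = 84
At n0, MAX picks n2 (highest: 84).
At n2, MIN picks n2.2 (lowest: 84).
At n2.2, MAX picks n2.2.2 (highest: 84).
Terminal value 84.

n0 -> n2 -> n2.2 -> n2.2.2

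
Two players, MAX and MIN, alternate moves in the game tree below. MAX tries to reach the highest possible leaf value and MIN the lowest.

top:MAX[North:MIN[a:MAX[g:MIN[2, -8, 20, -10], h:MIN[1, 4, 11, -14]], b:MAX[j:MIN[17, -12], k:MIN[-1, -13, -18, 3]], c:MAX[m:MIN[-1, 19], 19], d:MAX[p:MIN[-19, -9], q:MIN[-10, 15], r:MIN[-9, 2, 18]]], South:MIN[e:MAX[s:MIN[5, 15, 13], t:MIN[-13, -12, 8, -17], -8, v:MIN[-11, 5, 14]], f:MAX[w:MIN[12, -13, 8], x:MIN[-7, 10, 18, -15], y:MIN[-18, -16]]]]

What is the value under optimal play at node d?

p (MIN): min(-19, -9) = -19
q (MIN): min(-10, 15) = -10
r (MIN): min(-9, 2, 18) = -9
d (MAX): max(-19, -10, -9) = -9

-9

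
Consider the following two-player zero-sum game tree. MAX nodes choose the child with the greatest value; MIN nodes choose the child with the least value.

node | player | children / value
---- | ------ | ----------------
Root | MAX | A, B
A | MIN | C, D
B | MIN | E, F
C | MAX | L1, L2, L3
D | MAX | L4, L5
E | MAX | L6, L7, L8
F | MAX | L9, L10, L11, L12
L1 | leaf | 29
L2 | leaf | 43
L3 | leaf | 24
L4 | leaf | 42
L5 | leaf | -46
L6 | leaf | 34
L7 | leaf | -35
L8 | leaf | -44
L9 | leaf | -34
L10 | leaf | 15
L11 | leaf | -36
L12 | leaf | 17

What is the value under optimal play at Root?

C (MAX): max(29, 43, 24) = 43
D (MAX): max(42, -46) = 42
A (MIN): min(43, 42) = 42
E (MAX): max(34, -35, -44) = 34
F (MAX): max(-34, 15, -36, 17) = 17
B (MIN): min(34, 17) = 17
Root (MAX): max(42, 17) = 42

42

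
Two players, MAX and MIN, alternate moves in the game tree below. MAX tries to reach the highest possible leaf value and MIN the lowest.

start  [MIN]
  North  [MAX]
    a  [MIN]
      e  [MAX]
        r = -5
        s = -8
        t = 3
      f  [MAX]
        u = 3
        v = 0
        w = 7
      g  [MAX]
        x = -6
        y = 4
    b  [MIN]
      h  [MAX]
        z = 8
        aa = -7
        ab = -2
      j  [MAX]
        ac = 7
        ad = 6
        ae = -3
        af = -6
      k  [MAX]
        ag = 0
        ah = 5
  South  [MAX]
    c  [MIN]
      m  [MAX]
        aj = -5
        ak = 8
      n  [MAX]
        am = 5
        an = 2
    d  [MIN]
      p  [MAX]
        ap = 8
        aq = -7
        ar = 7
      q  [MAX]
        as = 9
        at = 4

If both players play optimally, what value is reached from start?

e (MAX): max(-5, -8, 3) = 3
f (MAX): max(3, 0, 7) = 7
g (MAX): max(-6, 4) = 4
a (MIN): min(3, 7, 4) = 3
h (MAX): max(8, -7, -2) = 8
j (MAX): max(7, 6, -3, -6) = 7
k (MAX): max(0, 5) = 5
b (MIN): min(8, 7, 5) = 5
North (MAX): max(3, 5) = 5
m (MAX): max(-5, 8) = 8
n (MAX): max(5, 2) = 5
c (MIN): min(8, 5) = 5
p (MAX): max(8, -7, 7) = 8
q (MAX): max(9, 4) = 9
d (MIN): min(8, 9) = 8
South (MAX): max(5, 8) = 8
start (MIN): min(5, 8) = 5

5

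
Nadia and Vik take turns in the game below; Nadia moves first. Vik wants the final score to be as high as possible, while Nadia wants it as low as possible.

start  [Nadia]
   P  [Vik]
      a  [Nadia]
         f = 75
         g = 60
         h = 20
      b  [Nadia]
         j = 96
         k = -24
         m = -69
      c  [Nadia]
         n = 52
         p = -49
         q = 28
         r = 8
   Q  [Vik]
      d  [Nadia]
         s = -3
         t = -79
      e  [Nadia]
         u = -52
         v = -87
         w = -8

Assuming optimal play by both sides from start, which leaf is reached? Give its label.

t

a (Nadia): min(75, 60, 20) = 20
b (Nadia): min(96, -24, -69) = -69
c (Nadia): min(52, -49, 28, 8) = -49
P (Vik): max(20, -69, -49) = 20
d (Nadia): min(-3, -79) = -79
e (Nadia): min(-52, -87, -8) = -87
Q (Vik): max(-79, -87) = -79
start (Nadia): min(20, -79) = -79
At start, Nadia picks Q (lowest: -79).
At Q, Vik picks d (highest: -79).
At d, Nadia picks t (lowest: -79).
Terminal value -79.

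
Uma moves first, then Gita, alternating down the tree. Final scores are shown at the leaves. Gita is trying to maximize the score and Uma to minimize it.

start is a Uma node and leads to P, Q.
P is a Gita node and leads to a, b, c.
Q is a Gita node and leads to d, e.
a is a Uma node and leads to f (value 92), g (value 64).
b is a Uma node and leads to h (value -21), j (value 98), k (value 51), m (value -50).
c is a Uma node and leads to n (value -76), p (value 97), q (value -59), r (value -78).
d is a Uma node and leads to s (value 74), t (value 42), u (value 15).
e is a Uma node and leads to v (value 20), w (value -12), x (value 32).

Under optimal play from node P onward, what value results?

64

a (Uma): min(92, 64) = 64
b (Uma): min(-21, 98, 51, -50) = -50
c (Uma): min(-76, 97, -59, -78) = -78
P (Gita): max(64, -50, -78) = 64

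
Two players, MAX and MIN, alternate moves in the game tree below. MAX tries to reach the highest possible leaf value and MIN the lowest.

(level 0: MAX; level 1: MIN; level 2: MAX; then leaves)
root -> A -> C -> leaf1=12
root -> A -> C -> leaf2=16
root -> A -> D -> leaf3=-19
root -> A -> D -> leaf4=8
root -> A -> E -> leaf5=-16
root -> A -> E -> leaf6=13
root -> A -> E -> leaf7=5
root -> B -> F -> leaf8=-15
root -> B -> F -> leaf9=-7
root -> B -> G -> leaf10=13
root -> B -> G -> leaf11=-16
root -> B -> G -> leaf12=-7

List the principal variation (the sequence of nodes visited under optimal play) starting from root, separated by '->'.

C (MAX): max(12, 16) = 16
D (MAX): max(-19, 8) = 8
E (MAX): max(-16, 13, 5) = 13
A (MIN): min(16, 8, 13) = 8
F (MAX): max(-15, -7) = -7
G (MAX): max(13, -16, -7) = 13
B (MIN): min(-7, 13) = -7
root (MAX): max(8, -7) = 8
At root, MAX picks A (highest: 8).
At A, MIN picks D (lowest: 8).
At D, MAX picks leaf4 (highest: 8).
Terminal value 8.

root -> A -> D -> leaf4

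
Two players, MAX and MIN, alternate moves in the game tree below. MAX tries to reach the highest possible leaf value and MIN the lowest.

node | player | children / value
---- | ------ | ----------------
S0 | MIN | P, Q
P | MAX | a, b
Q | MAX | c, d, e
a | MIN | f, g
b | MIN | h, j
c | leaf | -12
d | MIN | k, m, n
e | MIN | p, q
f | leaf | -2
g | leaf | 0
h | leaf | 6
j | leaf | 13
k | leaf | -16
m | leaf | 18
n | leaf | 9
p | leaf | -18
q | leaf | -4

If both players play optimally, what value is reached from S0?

-12

a (MIN): min(-2, 0) = -2
b (MIN): min(6, 13) = 6
P (MAX): max(-2, 6) = 6
d (MIN): min(-16, 18, 9) = -16
e (MIN): min(-18, -4) = -18
Q (MAX): max(-12, -16, -18) = -12
S0 (MIN): min(6, -12) = -12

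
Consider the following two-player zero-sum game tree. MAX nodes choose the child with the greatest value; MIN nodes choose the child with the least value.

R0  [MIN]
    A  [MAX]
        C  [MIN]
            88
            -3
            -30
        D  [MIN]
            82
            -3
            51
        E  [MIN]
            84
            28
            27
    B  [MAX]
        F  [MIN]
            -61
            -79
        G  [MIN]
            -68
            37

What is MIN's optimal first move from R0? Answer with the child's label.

C (MIN): min(88, -3, -30) = -30
D (MIN): min(82, -3, 51) = -3
E (MIN): min(84, 28, 27) = 27
A (MAX): max(-30, -3, 27) = 27
F (MIN): min(-61, -79) = -79
G (MIN): min(-68, 37) = -68
B (MAX): max(-79, -68) = -68
R0 (MIN): min(27, -68) = -68
MIN at R0 wants the lowest of {A=27, B=-68}, so chooses B.

B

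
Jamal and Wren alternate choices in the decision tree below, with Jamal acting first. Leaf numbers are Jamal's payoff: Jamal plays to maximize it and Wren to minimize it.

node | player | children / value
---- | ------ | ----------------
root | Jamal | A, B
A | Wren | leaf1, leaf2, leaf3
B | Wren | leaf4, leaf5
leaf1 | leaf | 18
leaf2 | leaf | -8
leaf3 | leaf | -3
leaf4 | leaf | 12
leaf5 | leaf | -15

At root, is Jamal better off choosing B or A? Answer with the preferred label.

A

B (Wren): min(12, -15) = -15
A (Wren): min(18, -8, -3) = -8
Jamal prefers the higher value; B=-15, A=-8. A is better since -8 > -15.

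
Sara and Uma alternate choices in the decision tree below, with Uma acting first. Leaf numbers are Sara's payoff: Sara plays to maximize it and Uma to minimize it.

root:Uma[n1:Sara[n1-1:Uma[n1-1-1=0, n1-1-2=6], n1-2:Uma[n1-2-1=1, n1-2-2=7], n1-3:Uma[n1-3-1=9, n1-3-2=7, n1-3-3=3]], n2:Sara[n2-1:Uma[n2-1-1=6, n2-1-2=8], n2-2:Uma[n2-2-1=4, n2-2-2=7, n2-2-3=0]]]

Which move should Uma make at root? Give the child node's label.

n1-1 (Uma): min(0, 6) = 0
n1-2 (Uma): min(1, 7) = 1
n1-3 (Uma): min(9, 7, 3) = 3
n1 (Sara): max(0, 1, 3) = 3
n2-1 (Uma): min(6, 8) = 6
n2-2 (Uma): min(4, 7, 0) = 0
n2 (Sara): max(6, 0) = 6
root (Uma): min(3, 6) = 3
Uma at root wants the lowest of {n1=3, n2=6}, so chooses n1.

n1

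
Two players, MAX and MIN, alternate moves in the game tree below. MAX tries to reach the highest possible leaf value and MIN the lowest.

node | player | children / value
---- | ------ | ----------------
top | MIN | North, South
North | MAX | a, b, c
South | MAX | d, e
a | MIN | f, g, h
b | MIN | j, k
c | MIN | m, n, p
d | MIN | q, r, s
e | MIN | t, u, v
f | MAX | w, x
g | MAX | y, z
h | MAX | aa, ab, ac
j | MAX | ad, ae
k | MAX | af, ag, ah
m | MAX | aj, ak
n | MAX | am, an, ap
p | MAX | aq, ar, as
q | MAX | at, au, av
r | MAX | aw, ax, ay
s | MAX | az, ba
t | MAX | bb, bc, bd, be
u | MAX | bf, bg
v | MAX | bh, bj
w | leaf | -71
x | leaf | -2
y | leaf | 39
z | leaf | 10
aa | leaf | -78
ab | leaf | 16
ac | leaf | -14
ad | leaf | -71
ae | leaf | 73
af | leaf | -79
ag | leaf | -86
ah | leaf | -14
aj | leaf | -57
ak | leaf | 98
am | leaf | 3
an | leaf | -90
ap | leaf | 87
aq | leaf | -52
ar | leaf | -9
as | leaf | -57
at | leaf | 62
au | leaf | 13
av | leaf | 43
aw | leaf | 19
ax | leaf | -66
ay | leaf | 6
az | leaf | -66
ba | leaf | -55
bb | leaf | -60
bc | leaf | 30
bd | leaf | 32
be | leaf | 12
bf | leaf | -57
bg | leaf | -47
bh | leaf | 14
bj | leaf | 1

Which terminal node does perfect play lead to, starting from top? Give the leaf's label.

bg

f (MAX): max(-71, -2) = -2
g (MAX): max(39, 10) = 39
h (MAX): max(-78, 16, -14) = 16
a (MIN): min(-2, 39, 16) = -2
j (MAX): max(-71, 73) = 73
k (MAX): max(-79, -86, -14) = -14
b (MIN): min(73, -14) = -14
m (MAX): max(-57, 98) = 98
n (MAX): max(3, -90, 87) = 87
p (MAX): max(-52, -9, -57) = -9
c (MIN): min(98, 87, -9) = -9
North (MAX): max(-2, -14, -9) = -2
q (MAX): max(62, 13, 43) = 62
r (MAX): max(19, -66, 6) = 19
s (MAX): max(-66, -55) = -55
d (MIN): min(62, 19, -55) = -55
t (MAX): max(-60, 30, 32, 12) = 32
u (MAX): max(-57, -47) = -47
v (MAX): max(14, 1) = 14
e (MIN): min(32, -47, 14) = -47
South (MAX): max(-55, -47) = -47
top (MIN): min(-2, -47) = -47
At top, MIN picks South (lowest: -47).
At South, MAX picks e (highest: -47).
At e, MIN picks u (lowest: -47).
At u, MAX picks bg (highest: -47).
Terminal value -47.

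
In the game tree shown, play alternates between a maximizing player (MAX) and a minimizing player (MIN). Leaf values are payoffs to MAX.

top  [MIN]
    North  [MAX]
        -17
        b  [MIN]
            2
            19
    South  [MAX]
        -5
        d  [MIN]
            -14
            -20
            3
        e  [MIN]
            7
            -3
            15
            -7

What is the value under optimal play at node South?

-5

d (MIN): min(-14, -20, 3) = -20
e (MIN): min(7, -3, 15, -7) = -7
South (MAX): max(-5, -20, -7) = -5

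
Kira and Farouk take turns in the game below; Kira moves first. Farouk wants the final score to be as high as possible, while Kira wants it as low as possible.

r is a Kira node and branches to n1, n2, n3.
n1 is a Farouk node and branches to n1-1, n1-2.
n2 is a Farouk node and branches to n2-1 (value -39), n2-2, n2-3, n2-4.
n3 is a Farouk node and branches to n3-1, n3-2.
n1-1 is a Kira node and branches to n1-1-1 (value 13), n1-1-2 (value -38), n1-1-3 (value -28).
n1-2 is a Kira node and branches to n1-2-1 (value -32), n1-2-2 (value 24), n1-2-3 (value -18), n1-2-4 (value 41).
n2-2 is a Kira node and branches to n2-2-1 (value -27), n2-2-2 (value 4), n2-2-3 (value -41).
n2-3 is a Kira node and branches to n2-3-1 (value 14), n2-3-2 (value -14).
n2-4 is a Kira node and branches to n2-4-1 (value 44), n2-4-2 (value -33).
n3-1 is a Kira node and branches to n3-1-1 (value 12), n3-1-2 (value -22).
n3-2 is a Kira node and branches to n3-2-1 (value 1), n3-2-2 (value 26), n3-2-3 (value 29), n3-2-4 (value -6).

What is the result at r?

n1-1 (Kira): min(13, -38, -28) = -38
n1-2 (Kira): min(-32, 24, -18, 41) = -32
n1 (Farouk): max(-38, -32) = -32
n2-2 (Kira): min(-27, 4, -41) = -41
n2-3 (Kira): min(14, -14) = -14
n2-4 (Kira): min(44, -33) = -33
n2 (Farouk): max(-39, -41, -14, -33) = -14
n3-1 (Kira): min(12, -22) = -22
n3-2 (Kira): min(1, 26, 29, -6) = -6
n3 (Farouk): max(-22, -6) = -6
r (Kira): min(-32, -14, -6) = -32

-32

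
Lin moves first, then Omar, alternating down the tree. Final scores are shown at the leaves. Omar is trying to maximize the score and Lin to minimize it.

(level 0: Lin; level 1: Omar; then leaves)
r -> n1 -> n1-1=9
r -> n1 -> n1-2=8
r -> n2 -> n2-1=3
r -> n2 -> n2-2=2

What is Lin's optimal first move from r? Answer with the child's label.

n2

n1 (Omar): max(9, 8) = 9
n2 (Omar): max(3, 2) = 3
r (Lin): min(9, 3) = 3
Lin at r wants the lowest of {n1=9, n2=3}, so chooses n2.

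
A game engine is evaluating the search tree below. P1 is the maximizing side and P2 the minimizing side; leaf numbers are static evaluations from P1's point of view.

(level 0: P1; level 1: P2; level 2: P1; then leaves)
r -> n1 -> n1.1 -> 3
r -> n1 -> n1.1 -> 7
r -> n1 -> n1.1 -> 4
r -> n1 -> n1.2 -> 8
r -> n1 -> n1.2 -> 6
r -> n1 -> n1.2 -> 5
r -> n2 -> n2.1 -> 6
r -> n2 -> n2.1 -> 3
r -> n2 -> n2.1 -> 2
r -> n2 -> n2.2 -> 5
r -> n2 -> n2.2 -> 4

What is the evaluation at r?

7

n1.1 (P1): max(3, 7, 4) = 7
n1.2 (P1): max(8, 6, 5) = 8
n1 (P2): min(7, 8) = 7
n2.1 (P1): max(6, 3, 2) = 6
n2.2 (P1): max(5, 4) = 5
n2 (P2): min(6, 5) = 5
r (P1): max(7, 5) = 7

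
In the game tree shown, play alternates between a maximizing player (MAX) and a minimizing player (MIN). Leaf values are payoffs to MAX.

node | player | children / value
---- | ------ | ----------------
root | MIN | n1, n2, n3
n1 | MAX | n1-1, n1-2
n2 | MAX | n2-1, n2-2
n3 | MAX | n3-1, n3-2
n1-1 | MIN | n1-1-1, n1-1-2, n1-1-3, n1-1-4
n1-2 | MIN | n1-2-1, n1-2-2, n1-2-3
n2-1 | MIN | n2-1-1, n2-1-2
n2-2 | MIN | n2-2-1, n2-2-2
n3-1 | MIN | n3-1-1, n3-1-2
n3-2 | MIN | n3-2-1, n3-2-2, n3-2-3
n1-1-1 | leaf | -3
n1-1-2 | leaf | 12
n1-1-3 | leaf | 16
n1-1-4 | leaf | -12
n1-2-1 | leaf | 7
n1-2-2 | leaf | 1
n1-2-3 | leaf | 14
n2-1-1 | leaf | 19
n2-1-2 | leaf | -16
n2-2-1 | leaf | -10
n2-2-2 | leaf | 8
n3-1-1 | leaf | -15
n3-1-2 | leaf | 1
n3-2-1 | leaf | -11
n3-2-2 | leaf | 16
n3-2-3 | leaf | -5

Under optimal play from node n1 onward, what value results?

1

n1-1 (MIN): min(-3, 12, 16, -12) = -12
n1-2 (MIN): min(7, 1, 14) = 1
n1 (MAX): max(-12, 1) = 1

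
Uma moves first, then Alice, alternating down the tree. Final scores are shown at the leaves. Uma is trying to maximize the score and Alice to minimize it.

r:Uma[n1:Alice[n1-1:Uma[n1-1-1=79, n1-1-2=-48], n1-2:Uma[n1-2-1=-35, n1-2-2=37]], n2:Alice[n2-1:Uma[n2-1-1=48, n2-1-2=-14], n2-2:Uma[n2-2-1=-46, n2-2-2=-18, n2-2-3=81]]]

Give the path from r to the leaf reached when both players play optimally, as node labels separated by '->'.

r -> n2 -> n2-1 -> n2-1-1

n1-1 (Uma): max(79, -48) = 79
n1-2 (Uma): max(-35, 37) = 37
n1 (Alice): min(79, 37) = 37
n2-1 (Uma): max(48, -14) = 48
n2-2 (Uma): max(-46, -18, 81) = 81
n2 (Alice): min(48, 81) = 48
r (Uma): max(37, 48) = 48
At r, Uma picks n2 (highest: 48).
At n2, Alice picks n2-1 (lowest: 48).
At n2-1, Uma picks n2-1-1 (highest: 48).
Terminal value 48.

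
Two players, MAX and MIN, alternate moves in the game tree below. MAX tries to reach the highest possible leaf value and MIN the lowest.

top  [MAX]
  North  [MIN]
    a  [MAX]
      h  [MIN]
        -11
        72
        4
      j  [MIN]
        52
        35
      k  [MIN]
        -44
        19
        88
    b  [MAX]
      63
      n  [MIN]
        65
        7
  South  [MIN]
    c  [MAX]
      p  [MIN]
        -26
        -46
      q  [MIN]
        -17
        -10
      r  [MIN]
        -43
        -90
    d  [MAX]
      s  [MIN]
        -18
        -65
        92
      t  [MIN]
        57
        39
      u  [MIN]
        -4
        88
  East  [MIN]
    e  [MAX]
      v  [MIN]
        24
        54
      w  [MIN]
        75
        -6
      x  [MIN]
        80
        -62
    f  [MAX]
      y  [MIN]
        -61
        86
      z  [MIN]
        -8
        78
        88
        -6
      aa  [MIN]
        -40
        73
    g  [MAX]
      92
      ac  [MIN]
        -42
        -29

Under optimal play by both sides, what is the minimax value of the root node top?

h (MIN): min(-11, 72, 4) = -11
j (MIN): min(52, 35) = 35
k (MIN): min(-44, 19, 88) = -44
a (MAX): max(-11, 35, -44) = 35
n (MIN): min(65, 7) = 7
b (MAX): max(63, 7) = 63
North (MIN): min(35, 63) = 35
p (MIN): min(-26, -46) = -46
q (MIN): min(-17, -10) = -17
r (MIN): min(-43, -90) = -90
c (MAX): max(-46, -17, -90) = -17
s (MIN): min(-18, -65, 92) = -65
t (MIN): min(57, 39) = 39
u (MIN): min(-4, 88) = -4
d (MAX): max(-65, 39, -4) = 39
South (MIN): min(-17, 39) = -17
v (MIN): min(24, 54) = 24
w (MIN): min(75, -6) = -6
x (MIN): min(80, -62) = -62
e (MAX): max(24, -6, -62) = 24
y (MIN): min(-61, 86) = -61
z (MIN): min(-8, 78, 88, -6) = -8
aa (MIN): min(-40, 73) = -40
f (MAX): max(-61, -8, -40) = -8
ac (MIN): min(-42, -29) = -42
g (MAX): max(92, -42) = 92
East (MIN): min(24, -8, 92) = -8
top (MAX): max(35, -17, -8) = 35

35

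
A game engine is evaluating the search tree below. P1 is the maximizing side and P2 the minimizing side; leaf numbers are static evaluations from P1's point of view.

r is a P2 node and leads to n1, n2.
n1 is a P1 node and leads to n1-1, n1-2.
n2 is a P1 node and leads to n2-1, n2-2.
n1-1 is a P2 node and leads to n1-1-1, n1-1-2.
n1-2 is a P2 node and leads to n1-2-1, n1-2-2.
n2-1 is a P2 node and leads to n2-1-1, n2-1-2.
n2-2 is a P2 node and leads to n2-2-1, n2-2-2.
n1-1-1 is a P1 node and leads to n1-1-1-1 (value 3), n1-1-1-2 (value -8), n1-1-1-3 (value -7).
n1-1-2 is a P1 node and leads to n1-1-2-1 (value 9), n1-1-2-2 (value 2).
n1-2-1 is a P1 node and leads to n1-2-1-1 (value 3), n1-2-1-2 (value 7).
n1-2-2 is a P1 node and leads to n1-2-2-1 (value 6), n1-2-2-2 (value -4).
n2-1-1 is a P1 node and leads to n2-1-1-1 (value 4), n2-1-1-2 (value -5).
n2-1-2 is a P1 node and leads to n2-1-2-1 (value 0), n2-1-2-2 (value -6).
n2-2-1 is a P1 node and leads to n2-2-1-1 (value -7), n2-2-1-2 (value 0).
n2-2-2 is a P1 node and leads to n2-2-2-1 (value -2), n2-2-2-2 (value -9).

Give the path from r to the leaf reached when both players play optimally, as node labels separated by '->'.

n1-1-1 (P1): max(3, -8, -7) = 3
n1-1-2 (P1): max(9, 2) = 9
n1-1 (P2): min(3, 9) = 3
n1-2-1 (P1): max(3, 7) = 7
n1-2-2 (P1): max(6, -4) = 6
n1-2 (P2): min(7, 6) = 6
n1 (P1): max(3, 6) = 6
n2-1-1 (P1): max(4, -5) = 4
n2-1-2 (P1): max(0, -6) = 0
n2-1 (P2): min(4, 0) = 0
n2-2-1 (P1): max(-7, 0) = 0
n2-2-2 (P1): max(-2, -9) = -2
n2-2 (P2): min(0, -2) = -2
n2 (P1): max(0, -2) = 0
r (P2): min(6, 0) = 0
At r, P2 picks n2 (lowest: 0).
At n2, P1 picks n2-1 (highest: 0).
At n2-1, P2 picks n2-1-2 (lowest: 0).
At n2-1-2, P1 picks n2-1-2-1 (highest: 0).
Terminal value 0.

r -> n2 -> n2-1 -> n2-1-2 -> n2-1-2-1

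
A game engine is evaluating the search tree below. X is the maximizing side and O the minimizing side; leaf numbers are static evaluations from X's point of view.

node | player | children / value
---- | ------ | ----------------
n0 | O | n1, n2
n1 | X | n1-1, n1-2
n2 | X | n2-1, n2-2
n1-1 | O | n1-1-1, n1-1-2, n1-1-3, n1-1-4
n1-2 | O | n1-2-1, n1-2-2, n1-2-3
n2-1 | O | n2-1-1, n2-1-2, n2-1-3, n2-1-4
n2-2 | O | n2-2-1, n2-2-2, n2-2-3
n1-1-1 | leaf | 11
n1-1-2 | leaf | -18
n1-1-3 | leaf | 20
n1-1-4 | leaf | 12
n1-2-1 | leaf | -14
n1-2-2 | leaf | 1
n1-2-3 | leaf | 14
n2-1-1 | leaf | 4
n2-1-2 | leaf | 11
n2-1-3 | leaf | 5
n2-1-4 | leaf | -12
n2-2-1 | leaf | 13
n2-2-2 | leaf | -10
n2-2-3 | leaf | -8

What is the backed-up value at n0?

n1-1 (O): min(11, -18, 20, 12) = -18
n1-2 (O): min(-14, 1, 14) = -14
n1 (X): max(-18, -14) = -14
n2-1 (O): min(4, 11, 5, -12) = -12
n2-2 (O): min(13, -10, -8) = -10
n2 (X): max(-12, -10) = -10
n0 (O): min(-14, -10) = -14

-14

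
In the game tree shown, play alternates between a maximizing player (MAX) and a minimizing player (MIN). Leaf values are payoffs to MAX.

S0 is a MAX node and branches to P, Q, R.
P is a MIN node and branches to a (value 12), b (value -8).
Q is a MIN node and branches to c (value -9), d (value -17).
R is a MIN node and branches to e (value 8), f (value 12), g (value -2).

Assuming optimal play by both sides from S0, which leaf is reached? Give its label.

g

P (MIN): min(12, -8) = -8
Q (MIN): min(-9, -17) = -17
R (MIN): min(8, 12, -2) = -2
S0 (MAX): max(-8, -17, -2) = -2
At S0, MAX picks R (highest: -2).
At R, MIN picks g (lowest: -2).
Terminal value -2.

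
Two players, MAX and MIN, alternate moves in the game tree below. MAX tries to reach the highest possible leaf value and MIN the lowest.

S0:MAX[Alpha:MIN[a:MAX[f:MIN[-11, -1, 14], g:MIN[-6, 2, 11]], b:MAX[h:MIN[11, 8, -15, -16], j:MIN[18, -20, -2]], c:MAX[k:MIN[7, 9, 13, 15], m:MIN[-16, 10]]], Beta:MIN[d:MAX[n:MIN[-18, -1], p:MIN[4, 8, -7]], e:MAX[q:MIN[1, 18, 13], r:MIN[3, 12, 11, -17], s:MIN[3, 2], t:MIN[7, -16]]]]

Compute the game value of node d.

-7

n (MIN): min(-18, -1) = -18
p (MIN): min(4, 8, -7) = -7
d (MAX): max(-18, -7) = -7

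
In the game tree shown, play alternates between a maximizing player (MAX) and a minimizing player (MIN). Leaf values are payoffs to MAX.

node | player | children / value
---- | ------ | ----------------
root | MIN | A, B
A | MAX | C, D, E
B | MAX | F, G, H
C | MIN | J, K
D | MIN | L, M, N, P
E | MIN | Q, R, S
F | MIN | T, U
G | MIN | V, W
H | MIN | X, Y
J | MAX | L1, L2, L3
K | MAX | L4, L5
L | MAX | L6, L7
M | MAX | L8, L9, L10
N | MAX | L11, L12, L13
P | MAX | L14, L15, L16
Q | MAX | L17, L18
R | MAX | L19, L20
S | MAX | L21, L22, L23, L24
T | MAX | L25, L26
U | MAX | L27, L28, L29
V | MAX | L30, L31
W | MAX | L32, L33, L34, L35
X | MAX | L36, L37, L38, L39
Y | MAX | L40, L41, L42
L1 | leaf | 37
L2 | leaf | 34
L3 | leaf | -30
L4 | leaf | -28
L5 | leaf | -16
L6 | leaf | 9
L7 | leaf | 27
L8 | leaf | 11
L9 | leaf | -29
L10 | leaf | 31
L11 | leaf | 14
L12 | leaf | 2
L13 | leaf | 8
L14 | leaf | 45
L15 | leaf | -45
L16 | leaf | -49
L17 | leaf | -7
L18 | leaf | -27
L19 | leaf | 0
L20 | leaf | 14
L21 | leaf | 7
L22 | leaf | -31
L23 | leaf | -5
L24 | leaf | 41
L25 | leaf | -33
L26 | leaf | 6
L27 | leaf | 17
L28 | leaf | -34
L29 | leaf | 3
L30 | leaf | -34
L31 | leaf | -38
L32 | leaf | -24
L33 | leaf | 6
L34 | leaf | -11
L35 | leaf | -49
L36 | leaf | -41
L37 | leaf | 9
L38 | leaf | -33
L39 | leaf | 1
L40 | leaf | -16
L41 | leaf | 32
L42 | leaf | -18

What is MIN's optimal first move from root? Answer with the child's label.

B

J (MAX): max(37, 34, -30) = 37
K (MAX): max(-28, -16) = -16
C (MIN): min(37, -16) = -16
L (MAX): max(9, 27) = 27
M (MAX): max(11, -29, 31) = 31
N (MAX): max(14, 2, 8) = 14
P (MAX): max(45, -45, -49) = 45
D (MIN): min(27, 31, 14, 45) = 14
Q (MAX): max(-7, -27) = -7
R (MAX): max(0, 14) = 14
S (MAX): max(7, -31, -5, 41) = 41
E (MIN): min(-7, 14, 41) = -7
A (MAX): max(-16, 14, -7) = 14
T (MAX): max(-33, 6) = 6
U (MAX): max(17, -34, 3) = 17
F (MIN): min(6, 17) = 6
V (MAX): max(-34, -38) = -34
W (MAX): max(-24, 6, -11, -49) = 6
G (MIN): min(-34, 6) = -34
X (MAX): max(-41, 9, -33, 1) = 9
Y (MAX): max(-16, 32, -18) = 32
H (MIN): min(9, 32) = 9
B (MAX): max(6, -34, 9) = 9
root (MIN): min(14, 9) = 9
MIN at root wants the lowest of {A=14, B=9}, so chooses B.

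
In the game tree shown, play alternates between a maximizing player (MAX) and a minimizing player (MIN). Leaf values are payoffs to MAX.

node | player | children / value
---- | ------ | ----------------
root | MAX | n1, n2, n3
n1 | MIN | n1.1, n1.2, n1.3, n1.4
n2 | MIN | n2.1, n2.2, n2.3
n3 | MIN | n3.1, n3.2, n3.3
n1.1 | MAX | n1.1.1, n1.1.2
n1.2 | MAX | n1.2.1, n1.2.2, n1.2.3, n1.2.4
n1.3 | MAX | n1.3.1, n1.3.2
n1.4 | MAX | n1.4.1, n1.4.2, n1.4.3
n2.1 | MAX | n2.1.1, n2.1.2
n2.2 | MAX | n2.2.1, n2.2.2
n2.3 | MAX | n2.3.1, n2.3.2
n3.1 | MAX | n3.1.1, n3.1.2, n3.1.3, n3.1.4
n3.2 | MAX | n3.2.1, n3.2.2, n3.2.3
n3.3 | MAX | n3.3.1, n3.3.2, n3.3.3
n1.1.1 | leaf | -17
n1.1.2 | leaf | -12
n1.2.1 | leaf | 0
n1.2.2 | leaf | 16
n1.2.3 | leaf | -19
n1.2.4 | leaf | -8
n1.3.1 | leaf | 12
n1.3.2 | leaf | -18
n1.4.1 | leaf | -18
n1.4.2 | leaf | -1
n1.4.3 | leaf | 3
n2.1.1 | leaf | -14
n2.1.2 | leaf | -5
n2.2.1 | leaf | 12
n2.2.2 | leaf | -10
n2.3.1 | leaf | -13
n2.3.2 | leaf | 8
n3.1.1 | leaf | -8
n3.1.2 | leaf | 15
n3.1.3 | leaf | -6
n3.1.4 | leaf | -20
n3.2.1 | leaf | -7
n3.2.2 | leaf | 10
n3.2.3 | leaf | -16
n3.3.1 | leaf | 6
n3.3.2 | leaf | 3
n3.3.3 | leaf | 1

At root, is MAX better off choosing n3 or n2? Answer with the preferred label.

n3

n3.1 (MAX): max(-8, 15, -6, -20) = 15
n3.2 (MAX): max(-7, 10, -16) = 10
n3.3 (MAX): max(6, 3, 1) = 6
n3 (MIN): min(15, 10, 6) = 6
n2.1 (MAX): max(-14, -5) = -5
n2.2 (MAX): max(12, -10) = 12
n2.3 (MAX): max(-13, 8) = 8
n2 (MIN): min(-5, 12, 8) = -5
MAX prefers the higher value; n3=6, n2=-5. n3 is better since 6 > -5.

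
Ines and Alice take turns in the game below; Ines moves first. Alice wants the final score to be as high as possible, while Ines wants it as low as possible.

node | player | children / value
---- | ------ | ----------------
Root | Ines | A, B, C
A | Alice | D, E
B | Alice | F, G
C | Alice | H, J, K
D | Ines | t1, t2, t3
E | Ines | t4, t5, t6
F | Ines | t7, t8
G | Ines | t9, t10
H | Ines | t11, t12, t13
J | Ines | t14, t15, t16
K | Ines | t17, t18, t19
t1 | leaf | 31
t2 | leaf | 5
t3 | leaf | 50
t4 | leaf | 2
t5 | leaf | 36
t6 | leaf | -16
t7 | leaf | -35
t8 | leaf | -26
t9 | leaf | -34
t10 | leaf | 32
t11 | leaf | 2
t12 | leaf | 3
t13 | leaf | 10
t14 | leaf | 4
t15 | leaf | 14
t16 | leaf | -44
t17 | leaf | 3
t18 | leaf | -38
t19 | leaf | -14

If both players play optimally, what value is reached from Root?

D (Ines): min(31, 5, 50) = 5
E (Ines): min(2, 36, -16) = -16
A (Alice): max(5, -16) = 5
F (Ines): min(-35, -26) = -35
G (Ines): min(-34, 32) = -34
B (Alice): max(-35, -34) = -34
H (Ines): min(2, 3, 10) = 2
J (Ines): min(4, 14, -44) = -44
K (Ines): min(3, -38, -14) = -38
C (Alice): max(2, -44, -38) = 2
Root (Ines): min(5, -34, 2) = -34

-34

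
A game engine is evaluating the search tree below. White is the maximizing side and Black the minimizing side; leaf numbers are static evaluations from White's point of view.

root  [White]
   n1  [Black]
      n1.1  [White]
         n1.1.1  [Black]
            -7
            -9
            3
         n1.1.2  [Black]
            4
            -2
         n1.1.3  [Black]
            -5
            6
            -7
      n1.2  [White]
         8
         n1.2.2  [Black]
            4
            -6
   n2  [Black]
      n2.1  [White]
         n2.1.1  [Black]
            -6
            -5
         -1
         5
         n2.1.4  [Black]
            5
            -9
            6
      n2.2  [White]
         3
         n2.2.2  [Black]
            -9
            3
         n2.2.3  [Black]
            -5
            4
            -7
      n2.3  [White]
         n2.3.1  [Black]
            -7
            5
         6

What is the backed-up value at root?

3

n1.1.1 (Black): min(-7, -9, 3) = -9
n1.1.2 (Black): min(4, -2) = -2
n1.1.3 (Black): min(-5, 6, -7) = -7
n1.1 (White): max(-9, -2, -7) = -2
n1.2.2 (Black): min(4, -6) = -6
n1.2 (White): max(8, -6) = 8
n1 (Black): min(-2, 8) = -2
n2.1.1 (Black): min(-6, -5) = -6
n2.1.4 (Black): min(5, -9, 6) = -9
n2.1 (White): max(-6, -1, 5, -9) = 5
n2.2.2 (Black): min(-9, 3) = -9
n2.2.3 (Black): min(-5, 4, -7) = -7
n2.2 (White): max(3, -9, -7) = 3
n2.3.1 (Black): min(-7, 5) = -7
n2.3 (White): max(-7, 6) = 6
n2 (Black): min(5, 3, 6) = 3
root (White): max(-2, 3) = 3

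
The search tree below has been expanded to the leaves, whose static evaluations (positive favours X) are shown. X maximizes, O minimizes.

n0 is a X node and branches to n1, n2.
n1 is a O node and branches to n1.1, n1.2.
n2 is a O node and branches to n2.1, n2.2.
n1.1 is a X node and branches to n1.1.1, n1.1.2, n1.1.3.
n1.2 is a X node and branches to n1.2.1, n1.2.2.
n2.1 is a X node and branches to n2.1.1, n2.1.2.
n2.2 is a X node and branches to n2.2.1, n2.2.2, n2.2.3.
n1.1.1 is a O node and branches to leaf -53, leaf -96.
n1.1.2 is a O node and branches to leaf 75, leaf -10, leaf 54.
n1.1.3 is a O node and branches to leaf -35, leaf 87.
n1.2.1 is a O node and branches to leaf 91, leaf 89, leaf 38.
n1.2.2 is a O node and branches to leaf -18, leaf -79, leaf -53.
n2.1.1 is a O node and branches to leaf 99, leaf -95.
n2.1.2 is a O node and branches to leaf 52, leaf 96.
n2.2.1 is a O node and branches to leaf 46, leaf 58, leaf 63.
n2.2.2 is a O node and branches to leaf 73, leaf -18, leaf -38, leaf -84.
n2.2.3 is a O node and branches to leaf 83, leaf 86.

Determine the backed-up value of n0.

52

n1.1.1 (O): min(-53, -96) = -96
n1.1.2 (O): min(75, -10, 54) = -10
n1.1.3 (O): min(-35, 87) = -35
n1.1 (X): max(-96, -10, -35) = -10
n1.2.1 (O): min(91, 89, 38) = 38
n1.2.2 (O): min(-18, -79, -53) = -79
n1.2 (X): max(38, -79) = 38
n1 (O): min(-10, 38) = -10
n2.1.1 (O): min(99, -95) = -95
n2.1.2 (O): min(52, 96) = 52
n2.1 (X): max(-95, 52) = 52
n2.2.1 (O): min(46, 58, 63) = 46
n2.2.2 (O): min(73, -18, -38, -84) = -84
n2.2.3 (O): min(83, 86) = 83
n2.2 (X): max(46, -84, 83) = 83
n2 (O): min(52, 83) = 52
n0 (X): max(-10, 52) = 52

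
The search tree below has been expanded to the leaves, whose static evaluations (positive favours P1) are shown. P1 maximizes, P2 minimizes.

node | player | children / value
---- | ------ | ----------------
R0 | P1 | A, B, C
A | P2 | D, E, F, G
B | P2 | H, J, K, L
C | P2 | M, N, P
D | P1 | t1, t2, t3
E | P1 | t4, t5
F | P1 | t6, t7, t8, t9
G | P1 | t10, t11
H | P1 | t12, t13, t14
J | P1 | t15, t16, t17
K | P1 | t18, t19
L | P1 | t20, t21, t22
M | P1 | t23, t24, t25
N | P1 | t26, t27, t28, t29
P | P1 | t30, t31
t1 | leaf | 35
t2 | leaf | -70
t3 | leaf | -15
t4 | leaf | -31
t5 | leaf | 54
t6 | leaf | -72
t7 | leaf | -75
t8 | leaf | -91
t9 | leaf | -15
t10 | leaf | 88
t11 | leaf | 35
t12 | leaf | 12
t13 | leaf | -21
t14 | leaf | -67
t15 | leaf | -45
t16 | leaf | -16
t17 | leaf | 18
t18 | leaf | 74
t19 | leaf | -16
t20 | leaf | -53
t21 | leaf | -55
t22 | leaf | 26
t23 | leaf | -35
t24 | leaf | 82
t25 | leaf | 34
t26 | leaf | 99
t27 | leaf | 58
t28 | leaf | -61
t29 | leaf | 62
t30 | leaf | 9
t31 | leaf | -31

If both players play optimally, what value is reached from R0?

D (P1): max(35, -70, -15) = 35
E (P1): max(-31, 54) = 54
F (P1): max(-72, -75, -91, -15) = -15
G (P1): max(88, 35) = 88
A (P2): min(35, 54, -15, 88) = -15
H (P1): max(12, -21, -67) = 12
J (P1): max(-45, -16, 18) = 18
K (P1): max(74, -16) = 74
L (P1): max(-53, -55, 26) = 26
B (P2): min(12, 18, 74, 26) = 12
M (P1): max(-35, 82, 34) = 82
N (P1): max(99, 58, -61, 62) = 99
P (P1): max(9, -31) = 9
C (P2): min(82, 99, 9) = 9
R0 (P1): max(-15, 12, 9) = 12

12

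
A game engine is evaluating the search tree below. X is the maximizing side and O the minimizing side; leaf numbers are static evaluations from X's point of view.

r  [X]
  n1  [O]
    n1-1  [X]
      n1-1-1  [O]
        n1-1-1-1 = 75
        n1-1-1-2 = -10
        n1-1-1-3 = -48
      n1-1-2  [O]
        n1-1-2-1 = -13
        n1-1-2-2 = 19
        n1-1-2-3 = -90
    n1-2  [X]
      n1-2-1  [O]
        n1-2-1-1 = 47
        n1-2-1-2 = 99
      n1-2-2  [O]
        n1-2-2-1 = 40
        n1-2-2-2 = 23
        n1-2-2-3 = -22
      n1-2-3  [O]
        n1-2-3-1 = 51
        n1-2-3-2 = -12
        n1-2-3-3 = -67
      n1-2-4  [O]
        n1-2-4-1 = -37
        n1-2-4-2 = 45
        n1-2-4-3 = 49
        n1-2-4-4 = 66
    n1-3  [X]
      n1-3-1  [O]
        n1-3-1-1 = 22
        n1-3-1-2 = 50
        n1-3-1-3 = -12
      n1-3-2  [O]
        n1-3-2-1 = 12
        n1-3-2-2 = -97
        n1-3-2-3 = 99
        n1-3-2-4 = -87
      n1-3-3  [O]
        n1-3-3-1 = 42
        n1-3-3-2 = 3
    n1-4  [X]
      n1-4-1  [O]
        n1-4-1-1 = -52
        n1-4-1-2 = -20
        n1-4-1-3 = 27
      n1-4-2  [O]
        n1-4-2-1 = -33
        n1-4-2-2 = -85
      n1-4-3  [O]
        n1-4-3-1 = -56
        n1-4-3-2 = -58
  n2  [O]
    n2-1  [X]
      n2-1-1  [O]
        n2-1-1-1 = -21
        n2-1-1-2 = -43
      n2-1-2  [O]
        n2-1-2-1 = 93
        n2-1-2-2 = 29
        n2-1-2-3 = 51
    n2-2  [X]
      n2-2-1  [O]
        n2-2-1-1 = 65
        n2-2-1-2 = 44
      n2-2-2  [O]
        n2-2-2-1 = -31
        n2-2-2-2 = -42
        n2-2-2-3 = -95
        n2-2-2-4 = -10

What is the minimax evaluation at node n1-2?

n1-2-1 (O): min(47, 99) = 47
n1-2-2 (O): min(40, 23, -22) = -22
n1-2-3 (O): min(51, -12, -67) = -67
n1-2-4 (O): min(-37, 45, 49, 66) = -37
n1-2 (X): max(47, -22, -67, -37) = 47

47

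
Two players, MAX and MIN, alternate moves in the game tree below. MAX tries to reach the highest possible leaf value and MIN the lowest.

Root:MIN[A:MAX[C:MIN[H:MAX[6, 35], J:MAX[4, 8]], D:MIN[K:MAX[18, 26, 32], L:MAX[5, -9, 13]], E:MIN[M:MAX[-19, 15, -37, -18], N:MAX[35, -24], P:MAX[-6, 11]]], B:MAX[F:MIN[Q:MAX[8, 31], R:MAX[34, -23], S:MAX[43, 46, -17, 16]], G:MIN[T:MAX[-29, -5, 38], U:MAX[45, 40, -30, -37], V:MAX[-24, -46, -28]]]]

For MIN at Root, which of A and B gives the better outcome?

A

H (MAX): max(6, 35) = 35
J (MAX): max(4, 8) = 8
C (MIN): min(35, 8) = 8
K (MAX): max(18, 26, 32) = 32
L (MAX): max(5, -9, 13) = 13
D (MIN): min(32, 13) = 13
M (MAX): max(-19, 15, -37, -18) = 15
N (MAX): max(35, -24) = 35
P (MAX): max(-6, 11) = 11
E (MIN): min(15, 35, 11) = 11
A (MAX): max(8, 13, 11) = 13
Q (MAX): max(8, 31) = 31
R (MAX): max(34, -23) = 34
S (MAX): max(43, 46, -17, 16) = 46
F (MIN): min(31, 34, 46) = 31
T (MAX): max(-29, -5, 38) = 38
U (MAX): max(45, 40, -30, -37) = 45
V (MAX): max(-24, -46, -28) = -24
G (MIN): min(38, 45, -24) = -24
B (MAX): max(31, -24) = 31
MIN prefers the lower value; A=13, B=31. A is better since 13 < 31.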